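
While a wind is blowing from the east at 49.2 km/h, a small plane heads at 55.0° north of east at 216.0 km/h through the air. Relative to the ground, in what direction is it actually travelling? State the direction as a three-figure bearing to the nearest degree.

Taking east as x and north as y: velocity relative to the air = (123.893, 176.937) km/h; the air relative to ground = (-49.200, 0.000) km/h.
Velocity relative to ground = (123.893, 176.937) + (-49.200, 0.000) = (74.693, 176.937) km/h.
Bearing = atan2(74.69, 176.94) = 22.89° clockwise from north.

023°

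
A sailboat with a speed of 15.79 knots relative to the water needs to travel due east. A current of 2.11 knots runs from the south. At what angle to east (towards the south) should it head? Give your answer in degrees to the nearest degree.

8°

The current pushes perpendicular to the desired track; the heading must have a component into the current equal to 2.11 knots: 15.79 sin θ = 2.11.
sin θ = 0.1336, so θ = 7.679°.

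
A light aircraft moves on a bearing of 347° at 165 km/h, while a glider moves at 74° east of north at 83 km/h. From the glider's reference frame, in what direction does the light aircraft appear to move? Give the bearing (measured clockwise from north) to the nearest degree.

320°

Taking east as x and north as y: light aircraft velocity = (-37.117, 160.771) km/h; glider velocity = (79.785, 22.878) km/h.
Velocity of light aircraft relative to glider = (-37.117, 160.771) − (79.785, 22.878) = (-116.902, 137.893) km/h.
Bearing = atan2(-116.90, 137.89) = 319.71° clockwise from north.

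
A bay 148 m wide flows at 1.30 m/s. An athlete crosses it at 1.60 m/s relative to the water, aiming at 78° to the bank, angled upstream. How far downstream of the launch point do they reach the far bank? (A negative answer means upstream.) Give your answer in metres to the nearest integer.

Perpendicular speed = 1.565 m/s; crossing time = 148 / 1.565 = 94.567 s.
Net downstream speed = 0.967 m/s.
Drift = 0.967 × 94.567 = 91.478 m (downstream).

91 m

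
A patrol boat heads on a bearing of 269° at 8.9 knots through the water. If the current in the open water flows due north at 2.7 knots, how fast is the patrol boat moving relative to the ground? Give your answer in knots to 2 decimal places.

Taking east as x and north as y: velocity relative to the water = (-8.899, -0.155) knots; the water relative to ground = (0.000, 2.700) knots.
Velocity relative to ground = (-8.899, -0.155) + (0.000, 2.700) = (-8.899, 2.545) knots.
Speed = |(-8.899, 2.545)| = 9.255 knots.

9.26 knots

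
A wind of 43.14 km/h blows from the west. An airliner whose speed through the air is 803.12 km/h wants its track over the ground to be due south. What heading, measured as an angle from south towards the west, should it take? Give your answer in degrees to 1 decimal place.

3.1°

The wind pushes perpendicular to the desired track; the heading must have a component into the wind equal to 43.14 km/h: 803.12 sin θ = 43.14.
sin θ = 0.0537, so θ = 3.079°.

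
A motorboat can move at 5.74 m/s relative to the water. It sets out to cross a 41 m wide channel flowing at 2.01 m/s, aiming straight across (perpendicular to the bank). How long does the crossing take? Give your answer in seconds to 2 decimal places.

7.14 s

The component of the motorboat's velocity perpendicular to the bank is 5.74 m/s.
The current is parallel to the bank, so it does not affect the crossing time.
Time = 41 / 5.740 = 7.143 s.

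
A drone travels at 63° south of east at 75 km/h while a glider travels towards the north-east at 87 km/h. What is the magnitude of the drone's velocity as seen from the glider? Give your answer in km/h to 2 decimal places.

Taking east as x and north as y: drone velocity = (34.049, -66.825) km/h; glider velocity = (61.518, 61.518) km/h.
Velocity of drone relative to glider = (34.049, -66.825) − (61.518, 61.518) = (-27.469, -128.344) km/h.
Magnitude = |(-27.469, -128.344)| = 131.250 km/h.

131.25 km/h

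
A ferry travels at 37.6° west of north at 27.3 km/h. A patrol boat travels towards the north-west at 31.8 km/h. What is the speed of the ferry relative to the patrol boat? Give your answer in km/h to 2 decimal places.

5.89 km/h

Taking east as x and north as y: ferry velocity = (-16.657, 21.630) km/h; patrol boat velocity = (-22.486, 22.486) km/h.
Velocity of ferry relative to patrol boat = (-16.657, 21.630) − (-22.486, 22.486) = (5.829, -0.856) km/h.
Magnitude = |(5.829, -0.856)| = 5.892 km/h.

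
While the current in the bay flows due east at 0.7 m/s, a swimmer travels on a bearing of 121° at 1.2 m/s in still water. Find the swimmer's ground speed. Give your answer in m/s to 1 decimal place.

1.8 m/s

Taking east as x and north as y: velocity relative to the water = (1.029, -0.618) m/s; the water relative to ground = (0.700, 0.000) m/s.
Velocity relative to ground = (1.029, -0.618) + (0.700, 0.000) = (1.729, -0.618) m/s.
Speed = |(1.729, -0.618)| = 1.836 m/s.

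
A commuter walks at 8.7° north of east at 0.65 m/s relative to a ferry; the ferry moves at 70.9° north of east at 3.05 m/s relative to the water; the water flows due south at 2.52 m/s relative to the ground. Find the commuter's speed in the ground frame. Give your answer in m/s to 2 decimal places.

1.70 m/s

In east/north components (m/s): commuter relative to ferry = (0.643, 0.098); ferry relative to water = (0.998, 2.882); water relative to ground = (0.000, -2.520).
Sum = (1.641, 0.460) m/s.
Speed = |(1.641, 0.460)| = 1.704 m/s.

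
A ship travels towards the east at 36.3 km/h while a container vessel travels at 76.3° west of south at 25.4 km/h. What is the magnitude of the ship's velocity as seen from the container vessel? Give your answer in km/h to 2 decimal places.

Taking east as x and north as y: ship velocity = (36.300, 0.000) km/h; container vessel velocity = (-24.677, -6.016) km/h.
Velocity of ship relative to container vessel = (36.300, 0.000) − (-24.677, -6.016) = (60.977, 6.016) km/h.
Magnitude = |(60.977, 6.016)| = 61.273 km/h.

61.27 km/h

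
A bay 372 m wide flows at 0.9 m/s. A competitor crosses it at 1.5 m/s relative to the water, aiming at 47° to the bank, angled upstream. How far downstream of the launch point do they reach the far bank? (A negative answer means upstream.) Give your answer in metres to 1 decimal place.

Perpendicular speed = 1.097 m/s; crossing time = 372 / 1.097 = 339.097 s.
Net downstream speed = -0.123 m/s.
Drift = -0.123 × 339.097 = -41.708 m (upstream).

-41.7 m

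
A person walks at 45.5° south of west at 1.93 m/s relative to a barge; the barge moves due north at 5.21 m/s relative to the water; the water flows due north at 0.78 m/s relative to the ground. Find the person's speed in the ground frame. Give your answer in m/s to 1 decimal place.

4.8 m/s

In east/north components (m/s): person relative to barge = (-1.353, -1.377); barge relative to water = (0.000, 5.210); water relative to ground = (0.000, 0.780).
Sum = (-1.353, 4.613) m/s.
Speed = |(-1.353, 4.613)| = 4.808 m/s.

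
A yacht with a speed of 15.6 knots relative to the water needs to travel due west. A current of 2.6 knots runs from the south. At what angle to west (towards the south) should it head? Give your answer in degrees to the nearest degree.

The current pushes perpendicular to the desired track; the heading must have a component into the current equal to 2.6 knots: 15.6 sin θ = 2.6.
sin θ = 0.1667, so θ = 9.594°.

10°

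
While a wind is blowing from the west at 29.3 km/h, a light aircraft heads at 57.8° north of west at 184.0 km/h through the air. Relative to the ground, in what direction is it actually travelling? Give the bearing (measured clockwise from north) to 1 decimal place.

Taking east as x and north as y: velocity relative to the air = (-98.049, 155.700) km/h; the air relative to ground = (29.300, 0.000) km/h.
Velocity relative to ground = (-98.049, 155.700) + (29.300, 0.000) = (-68.749, 155.700) km/h.
Bearing = atan2(-68.75, 155.70) = 336.18° clockwise from north.

336.2°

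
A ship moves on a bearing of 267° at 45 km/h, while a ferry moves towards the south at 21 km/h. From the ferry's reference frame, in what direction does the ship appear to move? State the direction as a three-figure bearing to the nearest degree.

293°

Taking east as x and north as y: ship velocity = (-44.938, -2.355) km/h; ferry velocity = (0.000, -21.000) km/h.
Velocity of ship relative to ferry = (-44.938, -2.355) − (0.000, -21.000) = (-44.938, 18.645) km/h.
Bearing = atan2(-44.94, 18.64) = 292.53° clockwise from north.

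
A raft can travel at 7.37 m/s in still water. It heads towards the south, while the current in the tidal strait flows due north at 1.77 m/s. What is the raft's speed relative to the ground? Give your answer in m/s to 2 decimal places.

Taking east as x and north as y: velocity relative to the water = (0.000, -7.370) m/s; the water relative to ground = (0.000, 1.770) m/s.
Velocity relative to ground = (0.000, -7.370) + (0.000, 1.770) = (0.000, -5.600) m/s.
Speed = |(0.000, -5.600)| = 5.600 m/s.

5.60 m/s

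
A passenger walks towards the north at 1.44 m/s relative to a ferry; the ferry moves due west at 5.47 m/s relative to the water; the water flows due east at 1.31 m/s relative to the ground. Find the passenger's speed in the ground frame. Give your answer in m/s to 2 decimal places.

4.40 m/s

In east/north components (m/s): passenger relative to ferry = (0.000, 1.440); ferry relative to water = (-5.470, 0.000); water relative to ground = (1.310, 0.000).
Sum = (-4.160, 1.440) m/s.
Speed = |(-4.160, 1.440)| = 4.402 m/s.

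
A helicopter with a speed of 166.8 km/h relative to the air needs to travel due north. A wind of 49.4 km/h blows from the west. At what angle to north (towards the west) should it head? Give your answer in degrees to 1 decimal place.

The wind pushes perpendicular to the desired track; the heading must have a component into the wind equal to 49.4 km/h: 166.8 sin θ = 49.4.
sin θ = 0.2962, so θ = 17.227°.

17.2°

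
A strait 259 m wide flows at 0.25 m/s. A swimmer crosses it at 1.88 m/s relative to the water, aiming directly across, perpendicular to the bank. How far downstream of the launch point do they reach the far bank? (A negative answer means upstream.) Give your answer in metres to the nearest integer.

34 m

Perpendicular speed = 1.880 m/s; crossing time = 259 / 1.880 = 137.766 s.
Net downstream speed = 0.250 m/s.
Drift = 0.250 × 137.766 = 34.441 m (downstream).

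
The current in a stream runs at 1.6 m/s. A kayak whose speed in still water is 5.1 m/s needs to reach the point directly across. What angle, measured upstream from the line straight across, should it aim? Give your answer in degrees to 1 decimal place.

To cancel the current, the upstream component of the kayak's velocity must equal the flow: 5.1 sin θ = 1.6.
sin θ = 1.6 / 5.1 = 0.3137.
θ = arcsin(0.3137) = 18.284°.

18.3°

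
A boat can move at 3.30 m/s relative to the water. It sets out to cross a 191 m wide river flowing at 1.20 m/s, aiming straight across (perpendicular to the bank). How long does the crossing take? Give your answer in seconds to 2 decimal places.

57.88 s

The component of the boat's velocity perpendicular to the bank is 3.30 m/s.
The current is parallel to the bank, so it does not affect the crossing time.
Time = 191 / 3.300 = 57.879 s.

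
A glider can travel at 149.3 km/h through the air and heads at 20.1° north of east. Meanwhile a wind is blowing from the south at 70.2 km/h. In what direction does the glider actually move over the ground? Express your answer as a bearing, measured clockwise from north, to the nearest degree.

Taking east as x and north as y: velocity relative to the air = (140.207, 51.308) km/h; the air relative to ground = (0.000, 70.200) km/h.
Velocity relative to ground = (140.207, 51.308) + (0.000, 70.200) = (140.207, 121.508) km/h.
Bearing = atan2(140.21, 121.51) = 49.09° clockwise from north.

049°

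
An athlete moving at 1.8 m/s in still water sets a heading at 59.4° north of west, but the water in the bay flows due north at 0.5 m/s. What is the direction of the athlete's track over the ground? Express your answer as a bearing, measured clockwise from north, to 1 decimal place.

Taking east as x and north as y: velocity relative to the water = (-0.916, 1.549) m/s; the water relative to ground = (0.000, 0.500) m/s.
Velocity relative to ground = (-0.916, 1.549) + (0.000, 0.500) = (-0.916, 2.049) m/s.
Bearing = atan2(-0.92, 2.05) = 335.91° clockwise from north.

335.9°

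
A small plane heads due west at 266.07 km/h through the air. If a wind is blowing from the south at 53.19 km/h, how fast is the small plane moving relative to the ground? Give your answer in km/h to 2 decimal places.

271.33 km/h

Taking east as x and north as y: velocity relative to the air = (-266.070, 0.000) km/h; the air relative to ground = (0.000, 53.190) km/h.
Velocity relative to ground = (-266.070, 0.000) + (0.000, 53.190) = (-266.070, 53.190) km/h.
Speed = |(-266.070, 53.190)| = 271.335 km/h.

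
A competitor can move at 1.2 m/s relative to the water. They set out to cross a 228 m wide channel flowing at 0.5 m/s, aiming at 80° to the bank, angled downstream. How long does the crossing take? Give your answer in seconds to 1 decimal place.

The component of the competitor's velocity perpendicular to the bank is 1.2 × sin 80° = 1.182 m/s.
The current is parallel to the bank, so it does not affect the crossing time.
Time = 228 / 1.182 = 192.931 s.

192.9 s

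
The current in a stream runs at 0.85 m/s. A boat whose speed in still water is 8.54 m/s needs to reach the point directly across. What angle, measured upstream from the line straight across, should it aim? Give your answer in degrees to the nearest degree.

6°

To cancel the current, the upstream component of the boat's velocity must equal the flow: 8.54 sin θ = 0.85.
sin θ = 0.85 / 8.54 = 0.0995.
θ = arcsin(0.0995) = 5.712°.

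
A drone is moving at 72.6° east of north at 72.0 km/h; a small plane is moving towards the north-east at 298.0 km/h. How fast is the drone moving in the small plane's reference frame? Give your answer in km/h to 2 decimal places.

236.56 km/h

Taking east as x and north as y: drone velocity = (68.705, 21.531) km/h; small plane velocity = (210.718, 210.718) km/h.
Velocity of drone relative to small plane = (68.705, 21.531) − (210.718, 210.718) = (-142.013, -189.187) km/h.
Magnitude = |(-142.013, -189.187)| = 236.557 km/h.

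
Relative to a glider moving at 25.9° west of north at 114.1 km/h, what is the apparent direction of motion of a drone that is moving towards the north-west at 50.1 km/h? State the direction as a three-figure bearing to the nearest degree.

Taking east as x and north as y: drone velocity = (-35.426, 35.426) km/h; glider velocity = (-49.839, 102.640) km/h.
Velocity of drone relative to glider = (-35.426, 35.426) − (-49.839, 102.640) = (14.413, -67.213) km/h.
Bearing = atan2(14.41, -67.21) = 167.90° clockwise from north.

168°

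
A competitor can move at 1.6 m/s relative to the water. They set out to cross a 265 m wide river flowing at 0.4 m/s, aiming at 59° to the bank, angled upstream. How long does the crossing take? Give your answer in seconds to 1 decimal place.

193.2 s

The component of the competitor's velocity perpendicular to the bank is 1.6 × sin 59° = 1.371 m/s.
The flow acts along the bank and has no component across it.
Time = 265 / 1.371 = 193.224 s.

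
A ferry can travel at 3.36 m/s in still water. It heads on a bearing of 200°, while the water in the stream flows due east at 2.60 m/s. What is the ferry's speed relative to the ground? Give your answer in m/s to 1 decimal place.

Taking east as x and north as y: velocity relative to the water = (-1.149, -3.157) m/s; the water relative to ground = (2.600, 0.000) m/s.
Velocity relative to ground = (-1.149, -3.157) + (2.600, 0.000) = (1.451, -3.157) m/s.
Speed = |(1.451, -3.157)| = 3.475 m/s.

3.5 m/s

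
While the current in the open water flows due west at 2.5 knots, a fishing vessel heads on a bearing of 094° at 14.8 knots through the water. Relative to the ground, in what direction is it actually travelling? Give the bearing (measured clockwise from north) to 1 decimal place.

Taking east as x and north as y: velocity relative to the water = (14.764, -1.032) knots; the water relative to ground = (-2.500, 0.000) knots.
Velocity relative to ground = (14.764, -1.032) + (-2.500, 0.000) = (12.264, -1.032) knots.
Bearing = atan2(12.26, -1.03) = 94.81° clockwise from north.

094.8°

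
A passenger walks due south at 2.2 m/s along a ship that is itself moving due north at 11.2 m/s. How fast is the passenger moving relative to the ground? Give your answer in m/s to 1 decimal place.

9.0 m/s

Taking east as x and north as y: ship velocity = (0.000, 11.200) m/s; passenger velocity relative to ship = (0.000, -2.200) m/s.
Velocity relative to ground = (0.000, 11.200) + (0.000, -2.200) = (0.000, 9.000) m/s.
Speed = |(0.000, 9.000)| = 9.000 m/s.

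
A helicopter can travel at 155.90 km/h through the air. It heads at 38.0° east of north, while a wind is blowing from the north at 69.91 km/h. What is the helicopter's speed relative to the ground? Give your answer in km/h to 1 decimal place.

109.6 km/h

Taking east as x and north as y: velocity relative to the air = (95.982, 122.851) km/h; the air relative to ground = (0.000, -69.910) km/h.
Velocity relative to ground = (95.982, 122.851) + (0.000, -69.910) = (95.982, 52.941) km/h.
Speed = |(95.982, 52.941)| = 109.614 km/h.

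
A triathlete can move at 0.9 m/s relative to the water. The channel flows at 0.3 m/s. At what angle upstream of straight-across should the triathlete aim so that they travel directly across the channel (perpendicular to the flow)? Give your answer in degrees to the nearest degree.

19°

To cancel the current, the upstream component of the triathlete's velocity must equal the flow: 0.9 sin θ = 0.3.
sin θ = 0.3 / 0.9 = 0.3333.
θ = arcsin(0.3333) = 19.471°.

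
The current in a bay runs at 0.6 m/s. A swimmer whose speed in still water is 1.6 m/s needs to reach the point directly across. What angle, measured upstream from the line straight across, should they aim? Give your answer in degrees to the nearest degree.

To cancel the current, the upstream component of the swimmer's velocity must equal the flow: 1.6 sin θ = 0.6.
sin θ = 0.6 / 1.6 = 0.3750.
θ = arcsin(0.3750) = 22.024°.

22°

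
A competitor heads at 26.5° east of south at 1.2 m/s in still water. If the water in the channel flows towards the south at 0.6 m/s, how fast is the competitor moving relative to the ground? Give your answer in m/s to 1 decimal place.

Taking east as x and north as y: velocity relative to the water = (0.535, -1.074) m/s; the water relative to ground = (0.000, -0.600) m/s.
Velocity relative to ground = (0.535, -1.074) + (0.000, -0.600) = (0.535, -1.674) m/s.
Speed = |(0.535, -1.674)| = 1.757 m/s.

1.8 m/s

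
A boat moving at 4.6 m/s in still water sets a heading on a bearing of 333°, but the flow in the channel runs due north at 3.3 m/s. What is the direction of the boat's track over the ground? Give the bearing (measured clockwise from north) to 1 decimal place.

Taking east as x and north as y: velocity relative to the water = (-2.088, 4.099) m/s; the water relative to ground = (0.000, 3.300) m/s.
Velocity relative to ground = (-2.088, 4.099) + (0.000, 3.300) = (-2.088, 7.399) m/s.
Bearing = atan2(-2.09, 7.40) = 344.24° clockwise from north.

344.2°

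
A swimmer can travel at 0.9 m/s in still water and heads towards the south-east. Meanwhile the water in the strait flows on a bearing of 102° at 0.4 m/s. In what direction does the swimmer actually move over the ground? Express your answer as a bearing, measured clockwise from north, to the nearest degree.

Taking east as x and north as y: velocity relative to the water = (0.636, -0.636) m/s; the water relative to ground = (0.391, -0.083) m/s.
Velocity relative to ground = (0.636, -0.636) + (0.391, -0.083) = (1.028, -0.720) m/s.
Bearing = atan2(1.03, -0.72) = 125.00° clockwise from north.

125°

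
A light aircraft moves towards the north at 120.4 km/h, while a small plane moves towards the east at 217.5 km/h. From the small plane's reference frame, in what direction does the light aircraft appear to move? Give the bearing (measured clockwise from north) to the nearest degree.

299°

Taking east as x and north as y: light aircraft velocity = (0.000, 120.400) km/h; small plane velocity = (217.500, 0.000) km/h.
Velocity of light aircraft relative to small plane = (0.000, 120.400) − (217.500, 0.000) = (-217.500, 120.400) km/h.
Bearing = atan2(-217.50, 120.40) = 298.97° clockwise from north.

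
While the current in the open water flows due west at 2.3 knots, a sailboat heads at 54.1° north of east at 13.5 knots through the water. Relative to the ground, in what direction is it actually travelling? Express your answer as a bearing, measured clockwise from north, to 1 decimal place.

027.2°

Taking east as x and north as y: velocity relative to the water = (7.916, 10.936) knots; the water relative to ground = (-2.300, 0.000) knots.
Velocity relative to ground = (7.916, 10.936) + (-2.300, 0.000) = (5.616, 10.936) knots.
Bearing = atan2(5.62, 10.94) = 27.18° clockwise from north.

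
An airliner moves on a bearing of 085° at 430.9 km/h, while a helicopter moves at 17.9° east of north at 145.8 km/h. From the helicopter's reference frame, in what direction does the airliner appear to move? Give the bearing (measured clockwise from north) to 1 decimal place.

Taking east as x and north as y: airliner velocity = (429.260, 37.555) km/h; helicopter velocity = (44.813, 138.742) km/h.
Velocity of airliner relative to helicopter = (429.260, 37.555) − (44.813, 138.742) = (384.448, -101.187) km/h.
Bearing = atan2(384.45, -101.19) = 104.75° clockwise from north.

104.7°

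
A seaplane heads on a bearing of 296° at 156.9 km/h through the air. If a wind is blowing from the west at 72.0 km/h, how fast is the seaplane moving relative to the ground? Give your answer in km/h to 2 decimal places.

Taking east as x and north as y: velocity relative to the air = (-141.021, 68.780) km/h; the air relative to ground = (72.000, 0.000) km/h.
Velocity relative to ground = (-141.021, 68.780) + (72.000, 0.000) = (-69.021, 68.780) km/h.
Speed = |(-69.021, 68.780)| = 97.440 km/h.

97.44 km/h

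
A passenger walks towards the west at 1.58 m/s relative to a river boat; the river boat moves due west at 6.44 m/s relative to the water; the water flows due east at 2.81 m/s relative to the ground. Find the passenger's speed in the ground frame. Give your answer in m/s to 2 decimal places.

In east/north components (m/s): passenger relative to river boat = (-1.580, 0.000); river boat relative to water = (-6.440, 0.000); water relative to ground = (2.810, 0.000).
Sum = (-5.210, 0.000) m/s.
Speed = |(-5.210, 0.000)| = 5.210 m/s.

5.21 m/s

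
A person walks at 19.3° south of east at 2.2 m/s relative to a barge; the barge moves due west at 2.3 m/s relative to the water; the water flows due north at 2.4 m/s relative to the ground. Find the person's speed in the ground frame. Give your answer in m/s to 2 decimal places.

In east/north components (m/s): person relative to barge = (2.076, -0.727); barge relative to water = (-2.300, 0.000); water relative to ground = (0.000, 2.400).
Sum = (-0.224, 1.673) m/s.
Speed = |(-0.224, 1.673)| = 1.688 m/s.

1.69 m/s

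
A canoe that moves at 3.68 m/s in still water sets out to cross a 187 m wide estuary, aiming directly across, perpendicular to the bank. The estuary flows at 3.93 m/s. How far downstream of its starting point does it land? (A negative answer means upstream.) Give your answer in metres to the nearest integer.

200 m

Perpendicular speed = 3.680 m/s; crossing time = 187 / 3.680 = 50.815 s.
Net downstream speed = 3.930 m/s.
Drift = 3.930 × 50.815 = 199.704 m (downstream).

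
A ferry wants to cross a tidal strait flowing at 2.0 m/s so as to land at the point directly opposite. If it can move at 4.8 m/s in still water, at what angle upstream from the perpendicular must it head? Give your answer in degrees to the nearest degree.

To cancel the current, the upstream component of the ferry's velocity must equal the flow: 4.8 sin θ = 2.0.
sin θ = 2.0 / 4.8 = 0.4167.
θ = arcsin(0.4167) = 24.624°.

25°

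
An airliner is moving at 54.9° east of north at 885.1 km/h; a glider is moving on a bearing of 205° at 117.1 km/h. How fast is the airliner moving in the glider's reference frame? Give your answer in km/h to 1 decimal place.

988.3 km/h

Taking east as x and north as y: airliner velocity = (724.144, 508.937) km/h; glider velocity = (-49.489, -106.129) km/h.
Velocity of airliner relative to glider = (724.144, 508.937) − (-49.489, -106.129) = (773.633, 615.066) km/h.
Magnitude = |(773.633, 615.066)| = 988.339 km/h.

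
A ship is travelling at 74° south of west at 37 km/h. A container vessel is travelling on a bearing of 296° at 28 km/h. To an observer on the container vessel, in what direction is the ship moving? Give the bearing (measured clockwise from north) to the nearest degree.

Taking east as x and north as y: ship velocity = (-10.199, -35.567) km/h; container vessel velocity = (-25.166, 12.274) km/h.
Velocity of ship relative to container vessel = (-10.199, -35.567) − (-25.166, 12.274) = (14.968, -47.841) km/h.
Bearing = atan2(14.97, -47.84) = 162.63° clockwise from north.

163°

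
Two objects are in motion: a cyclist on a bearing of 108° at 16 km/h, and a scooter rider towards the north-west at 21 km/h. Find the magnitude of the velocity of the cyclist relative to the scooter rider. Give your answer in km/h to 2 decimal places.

36.00 km/h

Taking east as x and north as y: cyclist velocity = (15.217, -4.944) km/h; scooter rider velocity = (-14.849, 14.849) km/h.
Velocity of cyclist relative to scooter rider = (15.217, -4.944) − (-14.849, 14.849) = (30.066, -19.794) km/h.
Magnitude = |(30.066, -19.794)| = 35.997 km/h.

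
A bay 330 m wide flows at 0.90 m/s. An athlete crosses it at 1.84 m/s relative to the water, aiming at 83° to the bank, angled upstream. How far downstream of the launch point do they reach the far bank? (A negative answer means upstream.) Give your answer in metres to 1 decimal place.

122.1 m

Perpendicular speed = 1.826 m/s; crossing time = 330 / 1.826 = 180.695 s.
Net downstream speed = 0.676 m/s.
Drift = 0.676 × 180.695 = 122.106 m (downstream).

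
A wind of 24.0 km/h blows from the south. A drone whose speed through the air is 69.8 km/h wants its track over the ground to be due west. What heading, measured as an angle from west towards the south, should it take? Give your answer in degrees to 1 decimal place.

20.1°

The wind pushes perpendicular to the desired track; the heading must have a component into the wind equal to 24.0 km/h: 69.8 sin θ = 24.0.
sin θ = 0.3438, so θ = 20.111°.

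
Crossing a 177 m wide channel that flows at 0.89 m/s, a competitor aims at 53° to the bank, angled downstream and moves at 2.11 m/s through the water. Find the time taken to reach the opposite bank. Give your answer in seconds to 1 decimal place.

The component of the competitor's velocity perpendicular to the bank is 2.11 × sin 53° = 1.685 m/s.
The flow acts along the bank and has no component across it.
Time = 177 / 1.685 = 105.037 s.

105.0 s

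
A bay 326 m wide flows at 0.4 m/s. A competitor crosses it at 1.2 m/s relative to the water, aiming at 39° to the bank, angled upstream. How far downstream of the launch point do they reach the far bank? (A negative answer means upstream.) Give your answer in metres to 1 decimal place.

-229.9 m

Perpendicular speed = 0.755 m/s; crossing time = 326 / 0.755 = 431.683 s.
Net downstream speed = -0.533 m/s.
Drift = -0.533 × 431.683 = -229.903 m (upstream).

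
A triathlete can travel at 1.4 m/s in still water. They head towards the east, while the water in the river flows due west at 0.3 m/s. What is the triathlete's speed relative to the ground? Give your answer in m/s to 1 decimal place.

1.1 m/s

Taking east as x and north as y: velocity relative to the water = (1.400, 0.000) m/s; the water relative to ground = (-0.300, 0.000) m/s.
Velocity relative to ground = (1.400, 0.000) + (-0.300, 0.000) = (1.100, 0.000) m/s.
Speed = |(1.100, 0.000)| = 1.100 m/s.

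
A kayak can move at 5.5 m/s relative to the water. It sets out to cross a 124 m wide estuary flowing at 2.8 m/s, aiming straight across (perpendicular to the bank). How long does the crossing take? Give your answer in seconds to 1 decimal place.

22.5 s

The component of the kayak's velocity perpendicular to the bank is 5.5 m/s.
The flow acts along the bank and has no component across it.
Time = 124 / 5.500 = 22.545 s.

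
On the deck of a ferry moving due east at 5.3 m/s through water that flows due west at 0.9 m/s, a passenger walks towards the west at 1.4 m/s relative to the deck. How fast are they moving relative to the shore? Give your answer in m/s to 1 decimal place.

3.0 m/s

In east/north components (m/s): passenger relative to ferry = (-1.400, 0.000); ferry relative to water = (5.300, 0.000); water relative to ground = (-0.900, 0.000).
Sum = (3.000, 0.000) m/s.
Speed = |(3.000, 0.000)| = 3.000 m/s.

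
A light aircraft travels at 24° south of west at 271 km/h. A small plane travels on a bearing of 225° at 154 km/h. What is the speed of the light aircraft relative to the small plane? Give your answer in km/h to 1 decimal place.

138.7 km/h

Taking east as x and north as y: light aircraft velocity = (-247.571, -110.226) km/h; small plane velocity = (-108.894, -108.894) km/h.
Velocity of light aircraft relative to small plane = (-247.571, -110.226) − (-108.894, -108.894) = (-138.676, -1.331) km/h.
Magnitude = |(-138.676, -1.331)| = 138.683 km/h.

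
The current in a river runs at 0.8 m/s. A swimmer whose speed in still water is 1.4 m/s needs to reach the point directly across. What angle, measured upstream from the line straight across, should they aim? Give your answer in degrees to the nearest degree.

To cancel the current, the upstream component of the swimmer's velocity must equal the flow: 1.4 sin θ = 0.8.
sin θ = 0.8 / 1.4 = 0.5714.
θ = arcsin(0.5714) = 34.850°.

35°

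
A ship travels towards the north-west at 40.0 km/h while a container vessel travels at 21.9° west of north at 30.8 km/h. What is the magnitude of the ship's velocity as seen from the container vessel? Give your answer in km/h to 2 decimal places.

Taking east as x and north as y: ship velocity = (-28.284, 28.284) km/h; container vessel velocity = (-11.488, 28.577) km/h.
Velocity of ship relative to container vessel = (-28.284, 28.284) − (-11.488, 28.577) = (-16.796, -0.293) km/h.
Magnitude = |(-16.796, -0.293)| = 16.799 km/h.

16.80 km/h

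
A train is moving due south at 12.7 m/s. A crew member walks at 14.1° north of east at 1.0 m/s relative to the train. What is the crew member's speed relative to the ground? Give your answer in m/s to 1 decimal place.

Taking east as x and north as y: train velocity = (0.000, -12.700) m/s; crew member velocity relative to train = (0.970, 0.244) m/s.
Velocity relative to ground = (0.000, -12.700) + (0.970, 0.244) = (0.970, -12.456) m/s.
Speed = |(0.970, -12.456)| = 12.494 m/s.

12.5 m/s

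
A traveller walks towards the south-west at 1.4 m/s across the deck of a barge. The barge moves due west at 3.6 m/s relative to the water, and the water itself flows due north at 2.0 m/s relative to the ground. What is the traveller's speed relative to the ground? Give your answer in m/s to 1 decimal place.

In east/north components (m/s): traveller relative to barge = (-0.990, -0.990); barge relative to water = (-3.600, 0.000); water relative to ground = (0.000, 2.000).
Sum = (-4.590, 1.010) m/s.
Speed = |(-4.590, 1.010)| = 4.700 m/s.

4.7 m/s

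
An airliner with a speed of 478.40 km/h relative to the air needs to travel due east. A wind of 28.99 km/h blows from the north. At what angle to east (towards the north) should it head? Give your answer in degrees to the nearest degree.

The wind pushes perpendicular to the desired track; the heading must have a component into the wind equal to 28.99 km/h: 478.40 sin θ = 28.99.
sin θ = 0.0606, so θ = 3.474°.

3°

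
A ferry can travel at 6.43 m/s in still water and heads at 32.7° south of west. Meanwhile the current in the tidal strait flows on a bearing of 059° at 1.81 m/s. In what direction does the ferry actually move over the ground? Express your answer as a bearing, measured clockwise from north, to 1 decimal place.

236.6°

Taking east as x and north as y: velocity relative to the water = (-5.411, -3.474) m/s; the water relative to ground = (1.551, 0.932) m/s.
Velocity relative to ground = (-5.411, -3.474) + (1.551, 0.932) = (-3.859, -2.542) m/s.
Bearing = atan2(-3.86, -2.54) = 236.63° clockwise from north.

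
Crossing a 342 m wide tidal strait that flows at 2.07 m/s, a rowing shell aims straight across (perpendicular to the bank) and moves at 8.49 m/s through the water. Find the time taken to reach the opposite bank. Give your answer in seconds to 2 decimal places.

The component of the rowing shell's velocity perpendicular to the bank is 8.49 m/s.
The current is parallel to the bank, so it does not affect the crossing time.
Time = 342 / 8.490 = 40.283 s.

40.28 s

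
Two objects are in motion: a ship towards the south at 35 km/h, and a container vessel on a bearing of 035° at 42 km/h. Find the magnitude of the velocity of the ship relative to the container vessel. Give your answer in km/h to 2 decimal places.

73.47 km/h

Taking east as x and north as y: ship velocity = (0.000, -35.000) km/h; container vessel velocity = (24.090, 34.404) km/h.
Velocity of ship relative to container vessel = (0.000, -35.000) − (24.090, 34.404) = (-24.090, -69.404) km/h.
Magnitude = |(-24.090, -69.404)| = 73.466 km/h.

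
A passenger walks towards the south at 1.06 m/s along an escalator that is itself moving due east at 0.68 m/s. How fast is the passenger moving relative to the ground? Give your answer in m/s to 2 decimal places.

1.26 m/s

Taking east as x and north as y: escalator velocity = (0.680, 0.000) m/s; passenger velocity relative to escalator = (0.000, -1.060) m/s.
Velocity relative to ground = (0.680, 0.000) + (0.000, -1.060) = (0.680, -1.060) m/s.
Speed = |(0.680, -1.060)| = 1.259 m/s.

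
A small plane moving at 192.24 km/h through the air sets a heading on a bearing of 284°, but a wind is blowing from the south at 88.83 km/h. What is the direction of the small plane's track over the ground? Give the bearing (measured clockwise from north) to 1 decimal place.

Taking east as x and north as y: velocity relative to the air = (-186.530, 46.507) km/h; the air relative to ground = (0.000, 88.830) km/h.
Velocity relative to ground = (-186.530, 46.507) + (0.000, 88.830) = (-186.530, 135.337) km/h.
Bearing = atan2(-186.53, 135.34) = 305.96° clockwise from north.

306.0°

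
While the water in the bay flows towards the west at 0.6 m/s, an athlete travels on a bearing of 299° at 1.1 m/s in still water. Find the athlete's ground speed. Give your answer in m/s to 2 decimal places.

Taking east as x and north as y: velocity relative to the water = (-0.962, 0.533) m/s; the water relative to ground = (-0.600, 0.000) m/s.
Velocity relative to ground = (-0.962, 0.533) + (-0.600, 0.000) = (-1.562, 0.533) m/s.
Speed = |(-1.562, 0.533)| = 1.651 m/s.

1.65 m/s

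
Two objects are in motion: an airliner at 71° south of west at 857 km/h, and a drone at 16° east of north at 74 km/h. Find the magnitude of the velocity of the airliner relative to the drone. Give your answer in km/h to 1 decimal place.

930.9 km/h

Taking east as x and north as y: airliner velocity = (-279.012, -810.309) km/h; drone velocity = (20.397, 71.133) km/h.
Velocity of airliner relative to drone = (-279.012, -810.309) − (20.397, 71.133) = (-299.409, -881.443) km/h.
Magnitude = |(-299.409, -881.443)| = 930.907 km/h.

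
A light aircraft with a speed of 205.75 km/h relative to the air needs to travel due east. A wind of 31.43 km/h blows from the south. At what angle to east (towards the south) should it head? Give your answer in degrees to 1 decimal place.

The wind pushes perpendicular to the desired track; the heading must have a component into the wind equal to 31.43 km/h: 205.75 sin θ = 31.43.
sin θ = 0.1528, so θ = 8.787°.

8.8°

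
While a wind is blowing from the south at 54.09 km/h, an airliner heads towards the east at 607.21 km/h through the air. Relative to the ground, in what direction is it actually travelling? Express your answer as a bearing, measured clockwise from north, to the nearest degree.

085°

Taking east as x and north as y: velocity relative to the air = (607.210, 0.000) km/h; the air relative to ground = (0.000, 54.090) km/h.
Velocity relative to ground = (607.210, 0.000) + (0.000, 54.090) = (607.210, 54.090) km/h.
Bearing = atan2(607.21, 54.09) = 84.91° clockwise from north.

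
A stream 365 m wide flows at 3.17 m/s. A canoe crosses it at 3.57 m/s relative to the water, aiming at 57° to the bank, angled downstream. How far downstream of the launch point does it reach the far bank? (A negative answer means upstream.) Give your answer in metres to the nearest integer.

Perpendicular speed = 2.994 m/s; crossing time = 365 / 2.994 = 121.908 s.
Net downstream speed = 5.114 m/s.
Drift = 5.114 × 121.908 = 623.483 m (downstream).

623 m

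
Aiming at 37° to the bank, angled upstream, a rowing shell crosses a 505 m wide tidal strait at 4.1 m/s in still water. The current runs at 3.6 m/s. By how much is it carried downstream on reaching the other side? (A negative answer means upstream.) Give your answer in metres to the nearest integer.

Perpendicular speed = 2.467 m/s; crossing time = 505 / 2.467 = 204.665 s.
Net downstream speed = 0.326 m/s.
Drift = 0.326 × 204.665 = 66.638 m (downstream).

67 m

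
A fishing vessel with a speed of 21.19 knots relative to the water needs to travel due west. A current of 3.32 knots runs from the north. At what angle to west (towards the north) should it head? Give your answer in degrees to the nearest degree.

9°

The current pushes perpendicular to the desired track; the heading must have a component into the current equal to 3.32 knots: 21.19 sin θ = 3.32.
sin θ = 0.1567, so θ = 9.014°.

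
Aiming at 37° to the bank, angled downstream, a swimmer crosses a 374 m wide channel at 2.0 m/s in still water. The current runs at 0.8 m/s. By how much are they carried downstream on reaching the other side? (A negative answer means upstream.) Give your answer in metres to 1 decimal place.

744.9 m

Perpendicular speed = 1.204 m/s; crossing time = 374 / 1.204 = 310.727 s.
Net downstream speed = 2.397 m/s.
Drift = 2.397 × 310.727 = 744.896 m (downstream).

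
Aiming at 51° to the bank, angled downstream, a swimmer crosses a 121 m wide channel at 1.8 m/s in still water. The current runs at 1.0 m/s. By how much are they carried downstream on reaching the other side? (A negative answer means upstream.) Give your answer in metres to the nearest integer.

184 m

Perpendicular speed = 1.399 m/s; crossing time = 121 / 1.399 = 86.499 s.
Net downstream speed = 2.133 m/s.
Drift = 2.133 × 86.499 = 184.483 m (downstream).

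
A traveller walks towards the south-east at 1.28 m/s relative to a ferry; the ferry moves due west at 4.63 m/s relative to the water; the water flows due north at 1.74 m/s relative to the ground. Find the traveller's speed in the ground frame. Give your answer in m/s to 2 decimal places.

In east/north components (m/s): traveller relative to ferry = (0.905, -0.905); ferry relative to water = (-4.630, 0.000); water relative to ground = (0.000, 1.740).
Sum = (-3.725, 0.835) m/s.
Speed = |(-3.725, 0.835)| = 3.817 m/s.

3.82 m/s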